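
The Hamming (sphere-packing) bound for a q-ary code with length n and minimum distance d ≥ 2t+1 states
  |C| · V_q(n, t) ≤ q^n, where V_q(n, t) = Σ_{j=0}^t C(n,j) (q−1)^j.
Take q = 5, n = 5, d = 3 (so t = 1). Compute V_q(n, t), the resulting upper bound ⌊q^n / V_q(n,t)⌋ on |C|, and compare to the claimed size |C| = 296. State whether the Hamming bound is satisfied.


V_q(n, t) = 21, q^n = 3125, Hamming bound = 148, |C| = 296 > bound (violated).

Step 1: Compute V_q(n, t) = Σ_{j=0}^1 C(n, j) (q−1)^j.
  j = 0: C(5,0)·(4)^0 = 1·1 = 1.
  j = 1: C(5,1)·(4)^1 = 5·4 = 20.
  V_q(n, t) = 1 + 20 = 21.
Step 2: q^n = 5^5 = 3125.
Step 3: Hamming bound ⌊q^n / V_q(n,t)⌋ = ⌊3125/21⌋ = 148.
Step 4: Compare |C| = 296 to 148: violated.
The claimed |C| lies above the Hamming bound, so no 5-ary code of length 5 with d ≥ 3 can have 296 codewords.


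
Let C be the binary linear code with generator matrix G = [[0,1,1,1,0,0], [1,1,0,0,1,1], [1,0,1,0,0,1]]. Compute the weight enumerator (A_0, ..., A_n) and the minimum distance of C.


Weight distribution: A_0 = 1, A_2 = 1, A_3 = 3, A_4 = 2, A_5 = 1. Minimum distance d = 2.

Enumerate all 2^3 = 8 messages m ∈ F_2^3.
For each, compute codeword c = mG in F_2^6, then tally its weight.
  m = 000 → c = 000000, weight = 0.
  m = 100 → c = 011100, weight = 3.
  m = 010 → c = 110011, weight = 4.
  m = 110 → c = 101111, weight = 5.
  m = 001 → c = 101001, weight = 3.
  m = 101 → c = 110101, weight = 4.
  m = 011 → c = 011010, weight = 3.
  m = 111 → c = 000110, weight = 2.
Tally weights:
  weight 0: 1 codewords.
  weight 2: 1 codewords.
  weight 3: 3 codewords.
  weight 4: 2 codewords.
  weight 5: 1 codewords.
Minimum distance d = smallest w > 0 with A_w > 0 = 2.
Sanity: Σ A_w = 8 = 2^3 = 8 ✓.


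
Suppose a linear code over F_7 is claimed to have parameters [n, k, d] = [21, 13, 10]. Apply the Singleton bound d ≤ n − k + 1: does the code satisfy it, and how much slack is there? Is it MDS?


Singleton RHS = n − k + 1 = 9, slack = -1, bound violated (no such code; not MDS).

Singleton bound: d ≤ n − k + 1.
Here n = 21, k = 13, so n − k + 1 = 9.
Given d = 10, check d ≤ 9: NO.
Slack = (n − k + 1) − d = -1.
The slack is negative: d = 10 exceeds n − k + 1 = 9 by 1, so the Singleton bound is violated and no linear [21, 13, 10]_7 code can exist. In particular it is not MDS (MDS requires d = n − k + 1 exactly).
Description: the claimed parameters are [21, 13, 10]_7; such a code would be impossible (violates the Singleton bound).


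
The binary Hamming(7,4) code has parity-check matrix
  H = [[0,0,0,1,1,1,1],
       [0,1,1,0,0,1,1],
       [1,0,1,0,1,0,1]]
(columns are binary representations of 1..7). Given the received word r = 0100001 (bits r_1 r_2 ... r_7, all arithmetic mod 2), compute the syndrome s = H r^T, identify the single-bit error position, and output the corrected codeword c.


s = (1, 0, 1)^T, error position = 5, corrected codeword c = 0100101

Compute s = H r^T mod 2 one row at a time:
  s_1 = 0 + 0 + 0 + 1 = 1 ≡ 1 (mod 2).
  s_2 = 1 + 0 + 0 + 1 = 2 ≡ 0 (mod 2).
  s_3 = 0 + 0 + 0 + 1 = 1 ≡ 1 (mod 2).
s = (1, 0, 1)^T — this equals column 5 of H (binary 101), so error is at position 5.
Correct: flip bit 5 of r = 0100001 to get c = 0100101.


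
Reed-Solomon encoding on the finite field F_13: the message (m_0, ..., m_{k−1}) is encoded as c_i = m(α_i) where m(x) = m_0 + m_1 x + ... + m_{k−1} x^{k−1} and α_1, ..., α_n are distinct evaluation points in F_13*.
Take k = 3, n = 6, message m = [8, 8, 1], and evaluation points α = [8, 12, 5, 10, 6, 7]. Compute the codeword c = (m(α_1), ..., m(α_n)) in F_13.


c = [6, 1, 8, 6, 1, 9]

Message polynomial: m(x) = 8 + 8·x + 1·x^2 (mod 13).
For each evaluation point α_i, compute m(α_i) mod 13:
  α_1 = 8: Horner steps 1 → 3 → 6, so m(8) = 6.
  α_2 = 12: Horner steps 1 → 7 → 1, so m(12) = 1.
  α_3 = 5: Horner steps 1 → 0 → 8, so m(5) = 8.
  α_4 = 10: Horner steps 1 → 5 → 6, so m(10) = 6.
  α_5 = 6: Horner steps 1 → 1 → 1, so m(6) = 1.
  α_6 = 7: Horner steps 1 → 2 → 9, so m(7) = 9.
Codeword c = [6, 1, 8, 6, 1, 9] ∈ F_13^6.


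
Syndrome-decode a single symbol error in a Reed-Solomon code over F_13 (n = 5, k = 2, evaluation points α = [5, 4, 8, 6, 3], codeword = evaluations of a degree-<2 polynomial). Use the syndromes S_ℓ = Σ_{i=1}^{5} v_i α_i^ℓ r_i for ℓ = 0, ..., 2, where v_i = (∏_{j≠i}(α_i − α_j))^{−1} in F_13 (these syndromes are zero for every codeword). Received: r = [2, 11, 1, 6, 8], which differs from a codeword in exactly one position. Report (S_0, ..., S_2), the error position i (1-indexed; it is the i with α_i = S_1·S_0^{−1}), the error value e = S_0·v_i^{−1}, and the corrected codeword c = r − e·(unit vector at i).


S = (10, 4, 12), error at position 5, error magnitude e = 1, c = [2, 11, 1, 6, 7].

Step 1: column multipliers v_i = (∏_{j≠i}(α_i − α_j))^{−1} mod 13.
  i = 1 (α = 5): (5−4)(5−8)(5−6)(5−3) = 1·(−3)·(−1)·2 = 6 ≡ 6, so v_1 = 6^{−1} = 11 (mod 13).
  i = 2 (α = 4): (4−5)(4−8)(4−6)(4−3) = (−1)·(−4)·(−2)·1 = −8 ≡ 5, so v_2 = 5^{−1} = 8 (mod 13).
  i = 3 (α = 8): (8−5)(8−4)(8−6)(8−3) = 3·4·2·5 = 120 ≡ 3, so v_3 = 3^{−1} = 9 (mod 13).
  i = 4 (α = 6): (6−5)(6−4)(6−8)(6−3) = 1·2·(−2)·3 = −12 ≡ 1, so v_4 = 1^{−1} = 1 (mod 13).
  i = 5 (α = 3): (3−5)(3−4)(3−8)(3−6) = (−2)·(−1)·(−5)·(−3) = 30 ≡ 4, so v_5 = 4^{−1} = 10 (mod 13).
  v = [11, 8, 9, 1, 10].
Step 2: syndromes of r = [2, 11, 1, 6, 8] (all sums mod 13).
  S_0 = Σ v_i r_i = 11·2 + 8·11 + 9·1 + 1·6 + 10·8 = 205 ≡ 10.
  S_1 = Σ v_i α_i r_i = 11·5·2 + 8·4·11 + 9·8·1 + 1·6·6 + 10·3·8 = 810 ≡ 4.
  α_i^2 mod 13 = [12, 3, 12, 10, 9].
  S_2 = Σ v_i α_i^2 r_i = 11·12·2 + 8·3·11 + 9·12·1 + 1·10·6 + 10·9·8 = 1416 ≡ 12.
  S = (10, 4, 12) ≠ 0, so r is not a codeword (an error is present).
Step 3: locate the error. For a single error e at position i, S_ℓ = v_i·e·α_i^ℓ, so α_err = S_1/S_0.
  S_0^{−1} = 10^{−1} = 4 (mod 13), so α_err = 4·4 = 16 ≡ 3 = α_5. Error position i = 5.
  Consistency check: S_2/S_1 = 12·10 = 120 ≡ 3 = α_err ✓ (single-error assumption holds).
Step 4: error magnitude e = S_0/v_5 = S_0·∏_{j≠5}(α_5 − α_j) = 10·4 = 40 ≡ 1 (mod 13).
Step 5: correct position 5: c_5 = r_5 − e = 8 − 1 ≡ 7 (mod 13). Hence c = [2, 11, 1, 6, 7].
  Check: interpolating c through the α_i gives m(x) = 8 + 4·x (degree < 2) with m(α_i) = c_i for every i, so c is indeed a codeword.


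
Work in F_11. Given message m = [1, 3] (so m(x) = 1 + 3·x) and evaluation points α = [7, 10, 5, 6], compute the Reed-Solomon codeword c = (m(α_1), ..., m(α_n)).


c = [0, 9, 5, 8]

Message polynomial: m(x) = 1 + 3·x (mod 11).
For each evaluation point α_i, compute m(α_i) mod 11:
  α_1 = 7: Horner steps 3 → 0, so m(7) = 0.
  α_2 = 10: Horner steps 3 → 9, so m(10) = 9.
  α_3 = 5: Horner steps 3 → 5, so m(5) = 5.
  α_4 = 6: Horner steps 3 → 8, so m(6) = 8.
Codeword c = [0, 9, 5, 8] ∈ F_11^4.


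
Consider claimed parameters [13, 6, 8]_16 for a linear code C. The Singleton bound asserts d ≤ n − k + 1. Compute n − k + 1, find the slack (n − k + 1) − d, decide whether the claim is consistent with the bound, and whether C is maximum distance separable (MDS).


Singleton RHS = n − k + 1 = 8, slack = 0, bound satisfied, MDS.

Singleton bound: d ≤ n − k + 1.
Here n = 13, k = 6, so n − k + 1 = 8.
Given d = 8, check d ≤ 8: YES.
Slack = (n − k + 1) − d = 0.
The code is MDS (slack = 0).
Description: the claimed parameters are [13, 6, 8]_16; such a code would be MDS (meets Singleton bound).


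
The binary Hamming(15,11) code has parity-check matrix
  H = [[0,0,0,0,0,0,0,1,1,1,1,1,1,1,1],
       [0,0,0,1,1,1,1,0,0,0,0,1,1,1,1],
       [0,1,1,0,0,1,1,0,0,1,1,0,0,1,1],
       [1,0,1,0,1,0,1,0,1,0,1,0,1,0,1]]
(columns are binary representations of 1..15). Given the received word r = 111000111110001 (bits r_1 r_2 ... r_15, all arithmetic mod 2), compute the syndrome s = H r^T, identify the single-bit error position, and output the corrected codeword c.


s = (1, 0, 0, 0)^T, error position = 8, corrected codeword c = 111000101110001

Compute s = H r^T mod 2 one row at a time:
  s_1 = 1 + 1 + 1 + 1 + 0 + 0 + 0 + 1 = 5 ≡ 1 (mod 2).
  s_2 = 0 + 0 + 0 + 1 + 0 + 0 + 0 + 1 = 2 ≡ 0 (mod 2).
  s_3 = 1 + 1 + 0 + 1 + 1 + 1 + 0 + 1 = 6 ≡ 0 (mod 2).
  s_4 = 1 + 1 + 0 + 1 + 1 + 1 + 0 + 1 = 6 ≡ 0 (mod 2).
s = (1, 0, 0, 0)^T — this equals column 8 of H (binary 1000), so error is at position 8.
Correct: flip bit 8 of r = 111000111110001 to get c = 111000101110001.


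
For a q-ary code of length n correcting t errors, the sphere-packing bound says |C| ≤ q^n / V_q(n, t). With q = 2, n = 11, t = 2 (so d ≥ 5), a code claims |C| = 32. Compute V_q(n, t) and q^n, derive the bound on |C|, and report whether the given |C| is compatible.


V_q(n, t) = 67, q^n = 2048, Hamming bound = 30, |C| = 32 > bound (violated).

Step 1: Compute V_q(n, t) = Σ_{j=0}^2 C(n, j) (q−1)^j.
  j = 0: C(11,0)·(1)^0 = 1·1 = 1.
  j = 1: C(11,1)·(1)^1 = 11·1 = 11.
  j = 2: C(11,2)·(1)^2 = 55·1 = 55.
  V_q(n, t) = 1 + 11 + 55 = 67.
Step 2: q^n = 2^11 = 2048.
Step 3: Hamming bound ⌊q^n / V_q(n,t)⌋ = ⌊2048/67⌋ = 30.
Step 4: Compare |C| = 32 to 30: violated.
The claimed |C| lies above the Hamming bound, so no 2-ary code of length 11 with d ≥ 5 can have 32 codewords.


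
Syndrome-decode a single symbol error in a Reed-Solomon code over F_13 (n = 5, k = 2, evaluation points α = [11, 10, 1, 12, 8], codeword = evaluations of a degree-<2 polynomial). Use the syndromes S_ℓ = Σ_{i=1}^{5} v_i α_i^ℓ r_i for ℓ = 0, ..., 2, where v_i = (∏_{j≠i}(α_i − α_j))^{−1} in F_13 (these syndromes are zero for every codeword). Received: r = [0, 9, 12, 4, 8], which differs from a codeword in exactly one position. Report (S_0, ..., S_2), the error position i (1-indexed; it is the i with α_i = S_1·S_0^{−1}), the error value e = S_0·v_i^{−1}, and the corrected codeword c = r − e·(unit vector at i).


S = (7, 4, 6), error at position 5, error magnitude e = 7, c = [0, 9, 12, 4, 1].

Step 1: column multipliers v_i = (∏_{j≠i}(α_i − α_j))^{−1} mod 13.
  i = 1 (α = 11): (11−10)(11−1)(11−12)(11−8) = 1·10·(−1)·3 = −30 ≡ 9, so v_1 = 9^{−1} = 3 (mod 13).
  i = 2 (α = 10): (10−11)(10−1)(10−12)(10−8) = (−1)·9·(−2)·2 = 36 ≡ 10, so v_2 = 10^{−1} = 4 (mod 13).
  i = 3 (α = 1): (1−11)(1−10)(1−12)(1−8) = (−10)·(−9)·(−11)·(−7) = 6930 ≡ 1, so v_3 = 1^{−1} = 1 (mod 13).
  i = 4 (α = 12): (12−11)(12−10)(12−1)(12−8) = 1·2·11·4 = 88 ≡ 10, so v_4 = 10^{−1} = 4 (mod 13).
  i = 5 (α = 8): (8−11)(8−10)(8−1)(8−12) = (−3)·(−2)·7·(−4) = −168 ≡ 1, so v_5 = 1^{−1} = 1 (mod 13).
  v = [3, 4, 1, 4, 1].
Step 2: syndromes of r = [0, 9, 12, 4, 8] (all sums mod 13).
  S_0 = Σ v_i r_i = 3·0 + 4·9 + 1·12 + 4·4 + 1·8 = 72 ≡ 7.
  S_1 = Σ v_i α_i r_i = 3·11·0 + 4·10·9 + 1·1·12 + 4·12·4 + 1·8·8 = 628 ≡ 4.
  α_i^2 mod 13 = [4, 9, 1, 1, 12].
  S_2 = Σ v_i α_i^2 r_i = 3·4·0 + 4·9·9 + 1·1·12 + 4·1·4 + 1·12·8 = 448 ≡ 6.
  S = (7, 4, 6) ≠ 0, so r is not a codeword (an error is present).
Step 3: locate the error. For a single error e at position i, S_ℓ = v_i·e·α_i^ℓ, so α_err = S_1/S_0.
  S_0^{−1} = 7^{−1} = 2 (mod 13), so α_err = 4·2 = 8 ≡ 8 = α_5. Error position i = 5.
  Consistency check: S_2/S_1 = 6·10 = 60 ≡ 8 = α_err ✓ (single-error assumption holds).
Step 4: error magnitude e = S_0/v_5 = S_0·∏_{j≠5}(α_5 − α_j) = 7·1 = 7 ≡ 7 (mod 13).
Step 5: correct position 5: c_5 = r_5 − e = 8 − 7 ≡ 1 (mod 13). Hence c = [0, 9, 12, 4, 1].
  Check: interpolating c through the α_i gives m(x) = 8 + 4·x (degree < 2) with m(α_i) = c_i for every i, so c is indeed a codeword.


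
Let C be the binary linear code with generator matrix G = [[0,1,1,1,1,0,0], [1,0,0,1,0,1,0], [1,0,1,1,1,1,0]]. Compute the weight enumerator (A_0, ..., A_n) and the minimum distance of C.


Weight distribution: A_0 = 1, A_2 = 2, A_3 = 2, A_4 = 1, A_5 = 2. Minimum distance d = 2.

Enumerate all 2^3 = 8 messages m ∈ F_2^3.
For each, compute codeword c = mG in F_2^7, then tally its weight.
  m = 000 → c = 0000000, weight = 0.
  m = 100 → c = 0111100, weight = 4.
  m = 010 → c = 1001010, weight = 3.
  m = 110 → c = 1110110, weight = 5.
  m = 001 → c = 1011110, weight = 5.
  m = 101 → c = 1100010, weight = 3.
  m = 011 → c = 0010100, weight = 2.
  m = 111 → c = 0101000, weight = 2.
Tally weights:
  weight 0: 1 codewords.
  weight 2: 2 codewords.
  weight 3: 2 codewords.
  weight 4: 1 codewords.
  weight 5: 2 codewords.
Minimum distance d = smallest w > 0 with A_w > 0 = 2.
Sanity: Σ A_w = 8 = 2^3 = 8 ✓.


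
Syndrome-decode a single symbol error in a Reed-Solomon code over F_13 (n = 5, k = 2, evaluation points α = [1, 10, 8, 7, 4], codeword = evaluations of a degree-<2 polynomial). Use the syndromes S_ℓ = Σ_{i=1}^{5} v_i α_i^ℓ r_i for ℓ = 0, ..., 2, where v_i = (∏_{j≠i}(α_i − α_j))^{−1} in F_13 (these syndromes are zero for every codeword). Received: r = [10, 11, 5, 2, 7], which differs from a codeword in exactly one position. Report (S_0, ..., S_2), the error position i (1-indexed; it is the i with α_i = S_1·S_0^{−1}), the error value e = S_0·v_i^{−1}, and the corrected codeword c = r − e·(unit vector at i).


S = (8, 6, 11), error at position 5, error magnitude e = 1, c = [10, 11, 5, 2, 6].

Step 1: column multipliers v_i = (∏_{j≠i}(α_i − α_j))^{−1} mod 13.
  i = 1 (α = 1): (1−10)(1−8)(1−7)(1−4) = (−9)·(−7)·(−6)·(−3) = 1134 ≡ 3, so v_1 = 3^{−1} = 9 (mod 13).
  i = 2 (α = 10): (10−1)(10−8)(10−7)(10−4) = 9·2·3·6 = 324 ≡ 12, so v_2 = 12^{−1} = 12 (mod 13).
  i = 3 (α = 8): (8−1)(8−10)(8−7)(8−4) = 7·(−2)·1·4 = −56 ≡ 9, so v_3 = 9^{−1} = 3 (mod 13).
  i = 4 (α = 7): (7−1)(7−10)(7−8)(7−4) = 6·(−3)·(−1)·3 = 54 ≡ 2, so v_4 = 2^{−1} = 7 (mod 13).
  i = 5 (α = 4): (4−1)(4−10)(4−8)(4−7) = 3·(−6)·(−4)·(−3) = −216 ≡ 5, so v_5 = 5^{−1} = 8 (mod 13).
  v = [9, 12, 3, 7, 8].
Step 2: syndromes of r = [10, 11, 5, 2, 7] (all sums mod 13).
  S_0 = Σ v_i r_i = 9·10 + 12·11 + 3·5 + 7·2 + 8·7 = 307 ≡ 8.
  S_1 = Σ v_i α_i r_i = 9·1·10 + 12·10·11 + 3·8·5 + 7·7·2 + 8·4·7 = 1852 ≡ 6.
  α_i^2 mod 13 = [1, 9, 12, 10, 3].
  S_2 = Σ v_i α_i^2 r_i = 9·1·10 + 12·9·11 + 3·12·5 + 7·10·2 + 8·3·7 = 1766 ≡ 11.
  S = (8, 6, 11) ≠ 0, so r is not a codeword (an error is present).
Step 3: locate the error. For a single error e at position i, S_ℓ = v_i·e·α_i^ℓ, so α_err = S_1/S_0.
  S_0^{−1} = 8^{−1} = 5 (mod 13), so α_err = 6·5 = 30 ≡ 4 = α_5. Error position i = 5.
  Consistency check: S_2/S_1 = 11·11 = 121 ≡ 4 = α_err ✓ (single-error assumption holds).
Step 4: error magnitude e = S_0/v_5 = S_0·∏_{j≠5}(α_5 − α_j) = 8·5 = 40 ≡ 1 (mod 13).
Step 5: correct position 5: c_5 = r_5 − e = 7 − 1 ≡ 6 (mod 13). Hence c = [10, 11, 5, 2, 6].
  Check: interpolating c through the α_i gives m(x) = 7 + 3·x (degree < 2) with m(α_i) = c_i for every i, so c is indeed a codeword.


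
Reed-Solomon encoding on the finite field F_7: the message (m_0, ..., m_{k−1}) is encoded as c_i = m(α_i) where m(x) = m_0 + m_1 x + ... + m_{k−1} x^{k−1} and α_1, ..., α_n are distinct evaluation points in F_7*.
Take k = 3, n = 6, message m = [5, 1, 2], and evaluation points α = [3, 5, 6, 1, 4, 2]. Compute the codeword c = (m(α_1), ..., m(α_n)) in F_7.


c = [5, 4, 6, 1, 6, 1]

Message polynomial: m(x) = 5 + 1·x + 2·x^2 (mod 7).
For each evaluation point α_i, compute m(α_i) mod 7:
  α_1 = 3: Horner steps 2 → 0 → 5, so m(3) = 5.
  α_2 = 5: Horner steps 2 → 4 → 4, so m(5) = 4.
  α_3 = 6: Horner steps 2 → 6 → 6, so m(6) = 6.
  α_4 = 1: Horner steps 2 → 3 → 1, so m(1) = 1.
  α_5 = 4: Horner steps 2 → 2 → 6, so m(4) = 6.
  α_6 = 2: Horner steps 2 → 5 → 1, so m(2) = 1.
Codeword c = [5, 4, 6, 1, 6, 1] ∈ F_7^6.


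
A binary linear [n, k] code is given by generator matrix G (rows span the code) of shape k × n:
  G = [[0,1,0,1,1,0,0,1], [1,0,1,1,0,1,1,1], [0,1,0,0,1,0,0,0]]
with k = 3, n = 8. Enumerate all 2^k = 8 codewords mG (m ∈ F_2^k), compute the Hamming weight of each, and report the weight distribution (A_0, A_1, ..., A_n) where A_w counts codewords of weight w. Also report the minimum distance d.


Weight distribution: A_0 = 1, A_2 = 2, A_4 = 2, A_6 = 2, A_8 = 1. Minimum distance d = 2.

Enumerate all 2^3 = 8 messages m ∈ F_2^3.
For each, compute codeword c = mG in F_2^8, then tally its weight.
  m = 000 → c = 00000000, weight = 0.
  m = 100 → c = 01011001, weight = 4.
  m = 010 → c = 10110111, weight = 6.
  m = 110 → c = 11101110, weight = 6.
  m = 001 → c = 01001000, weight = 2.
  m = 101 → c = 00010001, weight = 2.
  m = 011 → c = 11111111, weight = 8.
  m = 111 → c = 10100110, weight = 4.
Tally weights:
  weight 0: 1 codewords.
  weight 2: 2 codewords.
  weight 4: 2 codewords.
  weight 6: 2 codewords.
  weight 8: 1 codewords.
Minimum distance d = smallest w > 0 with A_w > 0 = 2.
Sanity: Σ A_w = 8 = 2^3 = 8 ✓.


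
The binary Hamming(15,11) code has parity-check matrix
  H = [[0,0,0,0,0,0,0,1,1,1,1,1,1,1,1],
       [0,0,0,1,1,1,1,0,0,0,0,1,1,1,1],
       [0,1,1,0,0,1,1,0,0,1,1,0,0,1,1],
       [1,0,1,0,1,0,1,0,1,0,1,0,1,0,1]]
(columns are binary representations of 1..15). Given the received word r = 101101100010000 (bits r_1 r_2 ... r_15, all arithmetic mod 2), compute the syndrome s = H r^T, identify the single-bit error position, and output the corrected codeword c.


s = (1, 1, 0, 0)^T, error position = 12, corrected codeword c = 101101100011000

Compute s = H r^T mod 2 one row at a time:
  s_1 = 0 + 0 + 0 + 1 + 0 + 0 + 0 + 0 = 1 ≡ 1 (mod 2).
  s_2 = 1 + 0 + 1 + 1 + 0 + 0 + 0 + 0 = 3 ≡ 1 (mod 2).
  s_3 = 0 + 1 + 1 + 1 + 0 + 1 + 0 + 0 = 4 ≡ 0 (mod 2).
  s_4 = 1 + 1 + 0 + 1 + 0 + 1 + 0 + 0 = 4 ≡ 0 (mod 2).
s = (1, 1, 0, 0)^T — this equals column 12 of H (binary 1100), so error is at position 12.
Correct: flip bit 12 of r = 101101100010000 to get c = 101101100011000.


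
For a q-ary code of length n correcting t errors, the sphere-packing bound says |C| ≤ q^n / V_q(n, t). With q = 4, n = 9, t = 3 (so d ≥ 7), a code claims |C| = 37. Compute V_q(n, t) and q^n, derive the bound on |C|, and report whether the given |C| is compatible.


V_q(n, t) = 2620, q^n = 262144, Hamming bound = 100, |C| = 37 ≤ bound (satisfied).

Step 1: Compute V_q(n, t) = Σ_{j=0}^3 C(n, j) (q−1)^j.
  j = 0: C(9,0)·(3)^0 = 1·1 = 1.
  j = 1: C(9,1)·(3)^1 = 9·3 = 27.
  j = 2: C(9,2)·(3)^2 = 36·9 = 324.
  j = 3: C(9,3)·(3)^3 = 84·27 = 2268.
  V_q(n, t) = 1 + 27 + 324 + 2268 = 2620.
Step 2: q^n = 4^9 = 262144.
Step 3: Hamming bound ⌊q^n / V_q(n,t)⌋ = ⌊262144/2620⌋ = 100.
Step 4: Compare |C| = 37 to 100: satisfied.
The claimed |C| lies below the Hamming bound.


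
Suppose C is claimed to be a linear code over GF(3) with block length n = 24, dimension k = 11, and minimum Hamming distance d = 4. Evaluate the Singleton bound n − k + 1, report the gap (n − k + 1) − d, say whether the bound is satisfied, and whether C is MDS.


Singleton RHS = n − k + 1 = 14, slack = 10, bound satisfied, not MDS.

Singleton bound: d ≤ n − k + 1.
Here n = 24, k = 11, so n − k + 1 = 14.
Given d = 4, check d ≤ 14: YES.
Slack = (n − k + 1) − d = 10.
The code is NOT MDS (slack = 10 > 0).
Description: the claimed parameters are [24, 11, 4]_3; such a code would be non-MDS.


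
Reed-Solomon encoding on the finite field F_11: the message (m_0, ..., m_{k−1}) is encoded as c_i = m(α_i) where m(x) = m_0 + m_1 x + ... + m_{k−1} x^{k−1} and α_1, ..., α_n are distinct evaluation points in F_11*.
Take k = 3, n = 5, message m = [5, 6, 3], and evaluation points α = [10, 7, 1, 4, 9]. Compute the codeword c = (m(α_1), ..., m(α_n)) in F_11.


c = [2, 7, 3, 0, 5]

Message polynomial: m(x) = 5 + 6·x + 3·x^2 (mod 11).
For each evaluation point α_i, compute m(α_i) mod 11:
  α_1 = 10: Horner steps 3 → 3 → 2, so m(10) = 2.
  α_2 = 7: Horner steps 3 → 5 → 7, so m(7) = 7.
  α_3 = 1: Horner steps 3 → 9 → 3, so m(1) = 3.
  α_4 = 4: Horner steps 3 → 7 → 0, so m(4) = 0.
  α_5 = 9: Horner steps 3 → 0 → 5, so m(9) = 5.
Codeword c = [2, 7, 3, 0, 5] ∈ F_11^5.


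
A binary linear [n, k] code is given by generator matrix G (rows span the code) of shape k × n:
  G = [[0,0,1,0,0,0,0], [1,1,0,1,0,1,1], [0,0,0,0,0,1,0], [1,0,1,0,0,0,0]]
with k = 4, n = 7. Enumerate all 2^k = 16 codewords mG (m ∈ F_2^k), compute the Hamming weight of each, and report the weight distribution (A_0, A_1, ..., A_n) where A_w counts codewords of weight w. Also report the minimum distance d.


Weight distribution: A_0 = 1, A_1 = 3, A_2 = 3, A_3 = 2, A_4 = 3, A_5 = 3, A_6 = 1. Minimum distance d = 1.

Enumerate all 2^4 = 16 messages m ∈ F_2^4.
For each, compute codeword c = mG in F_2^7, then tally its weight.
  m = 0000 → c = 0000000, weight = 0.
  m = 1000 → c = 0010000, weight = 1.
  m = 0100 → c = 1101011, weight = 5.
  m = 1100 → c = 1111011, weight = 6.
  m = 0010 → c = 0000010, weight = 1.
  m = 1010 → c = 0010010, weight = 2.
  m = 0110 → c = 1101001, weight = 4.
  m = 1110 → c = 1111001, weight = 5.
  m = 0001 → c = 1010000, weight = 2.
  m = 1001 → c = 1000000, weight = 1.
  m = 0101 → c = 0111011, weight = 5.
  m = 1101 → c = 0101011, weight = 4.
  m = 0011 → c = 1010010, weight = 3.
  m = 1011 → c = 1000010, weight = 2.
  m = 0111 → c = 0111001, weight = 4.
  m = 1111 → c = 0101001, weight = 3.
Tally weights:
  weight 0: 1 codewords.
  weight 1: 3 codewords.
  weight 2: 3 codewords.
  weight 3: 2 codewords.
  weight 4: 3 codewords.
  weight 5: 3 codewords.
  weight 6: 1 codewords.
Minimum distance d = smallest w > 0 with A_w > 0 = 1.
Sanity: Σ A_w = 16 = 2^4 = 16 ✓.


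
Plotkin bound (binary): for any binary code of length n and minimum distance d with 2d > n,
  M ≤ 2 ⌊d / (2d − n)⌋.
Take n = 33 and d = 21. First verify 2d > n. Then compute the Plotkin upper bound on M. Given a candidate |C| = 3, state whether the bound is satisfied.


Plotkin bound M ≤ 4; given |C| = 3 ≤ bound (satisfied).

Check applicability: 2d = 42, n = 33.
2d − n = 9 > 0, so Plotkin applies.
Compute d/(2d−n) = 21/9 ≈ 2.3333.
⌊d/(2d−n)⌋ = 2.
Plotkin bound: M ≤ 2·2 = 4.
Given |C| = 3, check: satisfied.
This |C| is below the Plotkin bound.


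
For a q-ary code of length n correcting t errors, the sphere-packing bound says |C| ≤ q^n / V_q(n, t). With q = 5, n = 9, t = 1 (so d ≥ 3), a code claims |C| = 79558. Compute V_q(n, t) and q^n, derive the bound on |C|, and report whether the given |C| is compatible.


V_q(n, t) = 37, q^n = 1953125, Hamming bound = 52787, |C| = 79558 > bound (violated).

Step 1: Compute V_q(n, t) = Σ_{j=0}^1 C(n, j) (q−1)^j.
  j = 0: C(9,0)·(4)^0 = 1·1 = 1.
  j = 1: C(9,1)·(4)^1 = 9·4 = 36.
  V_q(n, t) = 1 + 36 = 37.
Step 2: q^n = 5^9 = 1953125.
Step 3: Hamming bound ⌊q^n / V_q(n,t)⌋ = ⌊1953125/37⌋ = 52787.
Step 4: Compare |C| = 79558 to 52787: violated.
The claimed |C| lies above the Hamming bound, so no 5-ary code of length 9 with d ≥ 3 can have 79558 codewords.


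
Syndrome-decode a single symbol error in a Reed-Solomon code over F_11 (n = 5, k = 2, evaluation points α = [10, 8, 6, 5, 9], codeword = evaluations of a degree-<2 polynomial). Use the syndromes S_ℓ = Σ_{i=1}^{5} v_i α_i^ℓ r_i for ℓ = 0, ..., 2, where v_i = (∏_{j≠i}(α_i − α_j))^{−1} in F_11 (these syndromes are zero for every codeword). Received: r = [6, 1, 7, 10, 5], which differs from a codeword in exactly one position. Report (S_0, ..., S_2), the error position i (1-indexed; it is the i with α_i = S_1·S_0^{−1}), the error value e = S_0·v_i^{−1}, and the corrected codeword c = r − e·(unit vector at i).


S = (4, 3, 5), error at position 5, error magnitude e = 7, c = [6, 1, 7, 10, 9].

Step 1: column multipliers v_i = (∏_{j≠i}(α_i − α_j))^{−1} mod 11.
  i = 1 (α = 10): (10−8)(10−6)(10−5)(10−9) = 2·4·5·1 = 40 ≡ 7, so v_1 = 7^{−1} = 8 (mod 11).
  i = 2 (α = 8): (8−10)(8−6)(8−5)(8−9) = (−2)·2·3·(−1) = 12 ≡ 1, so v_2 = 1^{−1} = 1 (mod 11).
  i = 3 (α = 6): (6−10)(6−8)(6−5)(6−9) = (−4)·(−2)·1·(−3) = −24 ≡ 9, so v_3 = 9^{−1} = 5 (mod 11).
  i = 4 (α = 5): (5−10)(5−8)(5−6)(5−9) = (−5)·(−3)·(−1)·(−4) = 60 ≡ 5, so v_4 = 5^{−1} = 9 (mod 11).
  i = 5 (α = 9): (9−10)(9−8)(9−6)(9−5) = (−1)·1·3·4 = −12 ≡ 10, so v_5 = 10^{−1} = 10 (mod 11).
  v = [8, 1, 5, 9, 10].
Step 2: syndromes of r = [6, 1, 7, 10, 5] (all sums mod 11).
  S_0 = Σ v_i r_i = 8·6 + 1·1 + 5·7 + 9·10 + 10·5 = 224 ≡ 4.
  S_1 = Σ v_i α_i r_i = 8·10·6 + 1·8·1 + 5·6·7 + 9·5·10 + 10·9·5 = 1598 ≡ 3.
  α_i^2 mod 11 = [1, 9, 3, 3, 4].
  S_2 = Σ v_i α_i^2 r_i = 8·1·6 + 1·9·1 + 5·3·7 + 9·3·10 + 10·4·5 = 632 ≡ 5.
  S = (4, 3, 5) ≠ 0, so r is not a codeword (an error is present).
Step 3: locate the error. For a single error e at position i, S_ℓ = v_i·e·α_i^ℓ, so α_err = S_1/S_0.
  S_0^{−1} = 4^{−1} = 3 (mod 11), so α_err = 3·3 = 9 ≡ 9 = α_5. Error position i = 5.
  Consistency check: S_2/S_1 = 5·4 = 20 ≡ 9 = α_err ✓ (single-error assumption holds).
Step 4: error magnitude e = S_0/v_5 = S_0·∏_{j≠5}(α_5 − α_j) = 4·10 = 40 ≡ 7 (mod 11).
Step 5: correct position 5: c_5 = r_5 − e = 5 − 7 ≡ 9 (mod 11). Hence c = [6, 1, 7, 10, 9].
  Check: interpolating c through the α_i gives m(x) = 3 + 8·x (degree < 2) with m(α_i) = c_i for every i, so c is indeed a codeword.


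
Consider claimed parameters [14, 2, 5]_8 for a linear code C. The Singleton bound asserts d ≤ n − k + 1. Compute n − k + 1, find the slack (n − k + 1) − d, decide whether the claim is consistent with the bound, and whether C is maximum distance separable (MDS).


Singleton RHS = n − k + 1 = 13, slack = 8, bound satisfied, not MDS.

Singleton bound: d ≤ n − k + 1.
Here n = 14, k = 2, so n − k + 1 = 13.
Given d = 5, check d ≤ 13: YES.
Slack = (n − k + 1) − d = 8.
The code is NOT MDS (slack = 8 > 0).
Description: the claimed parameters are [14, 2, 5]_8; such a code would be non-MDS.


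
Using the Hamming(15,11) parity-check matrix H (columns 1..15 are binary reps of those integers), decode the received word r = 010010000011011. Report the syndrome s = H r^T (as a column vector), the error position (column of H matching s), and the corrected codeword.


s = (0, 0, 0, 1)^T, error position = 1, corrected codeword c = 110010000011011

Compute s = H r^T mod 2 one row at a time:
  s_1 = 0 + 0 + 0 + 1 + 1 + 0 + 1 + 1 = 4 ≡ 0 (mod 2).
  s_2 = 0 + 1 + 0 + 0 + 1 + 0 + 1 + 1 = 4 ≡ 0 (mod 2).
  s_3 = 1 + 0 + 0 + 0 + 0 + 1 + 1 + 1 = 4 ≡ 0 (mod 2).
  s_4 = 0 + 0 + 1 + 0 + 0 + 1 + 0 + 1 = 3 ≡ 1 (mod 2).
s = (0, 0, 0, 1)^T — this equals column 1 of H (binary 0001), so error is at position 1.
Correct: flip bit 1 of r = 010010000011011 to get c = 110010000011011.


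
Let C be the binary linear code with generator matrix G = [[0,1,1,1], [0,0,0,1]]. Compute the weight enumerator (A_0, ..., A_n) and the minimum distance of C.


Weight distribution: A_0 = 1, A_1 = 1, A_2 = 1, A_3 = 1. Minimum distance d = 1.

Enumerate all 2^2 = 4 messages m ∈ F_2^2.
For each, compute codeword c = mG in F_2^4, then tally its weight.
  m = 00 → c = 0000, weight = 0.
  m = 10 → c = 0111, weight = 3.
  m = 01 → c = 0001, weight = 1.
  m = 11 → c = 0110, weight = 2.
Tally weights:
  weight 0: 1 codewords.
  weight 1: 1 codewords.
  weight 2: 1 codewords.
  weight 3: 1 codewords.
Minimum distance d = smallest w > 0 with A_w > 0 = 1.
Sanity: Σ A_w = 4 = 2^2 = 4 ✓.


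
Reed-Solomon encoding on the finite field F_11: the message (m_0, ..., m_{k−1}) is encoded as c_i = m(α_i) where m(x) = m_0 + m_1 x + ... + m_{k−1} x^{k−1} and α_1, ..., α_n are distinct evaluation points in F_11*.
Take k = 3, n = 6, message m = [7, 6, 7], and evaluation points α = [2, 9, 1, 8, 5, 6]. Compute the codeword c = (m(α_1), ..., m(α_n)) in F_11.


c = [3, 1, 9, 8, 3, 9]

Message polynomial: m(x) = 7 + 6·x + 7·x^2 (mod 11).
For each evaluation point α_i, compute m(α_i) mod 11:
  α_1 = 2: Horner steps 7 → 9 → 3, so m(2) = 3.
  α_2 = 9: Horner steps 7 → 3 → 1, so m(9) = 1.
  α_3 = 1: Horner steps 7 → 2 → 9, so m(1) = 9.
  α_4 = 8: Horner steps 7 → 7 → 8, so m(8) = 8.
  α_5 = 5: Horner steps 7 → 8 → 3, so m(5) = 3.
  α_6 = 6: Horner steps 7 → 4 → 9, so m(6) = 9.
Codeword c = [3, 1, 9, 8, 3, 9] ∈ F_11^6.


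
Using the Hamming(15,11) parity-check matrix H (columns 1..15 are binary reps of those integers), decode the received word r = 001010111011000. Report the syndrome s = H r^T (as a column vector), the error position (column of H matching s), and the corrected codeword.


s = (0, 1, 1, 1)^T, error position = 7, corrected codeword c = 001010011011000

Compute s = H r^T mod 2 one row at a time:
  s_1 = 1 + 1 + 0 + 1 + 1 + 0 + 0 + 0 = 4 ≡ 0 (mod 2).
  s_2 = 0 + 1 + 0 + 1 + 1 + 0 + 0 + 0 = 3 ≡ 1 (mod 2).
  s_3 = 0 + 1 + 0 + 1 + 0 + 1 + 0 + 0 = 3 ≡ 1 (mod 2).
  s_4 = 0 + 1 + 1 + 1 + 1 + 1 + 0 + 0 = 5 ≡ 1 (mod 2).
s = (0, 1, 1, 1)^T — this equals column 7 of H (binary 0111), so error is at position 7.
Correct: flip bit 7 of r = 001010111011000 to get c = 001010011011000.


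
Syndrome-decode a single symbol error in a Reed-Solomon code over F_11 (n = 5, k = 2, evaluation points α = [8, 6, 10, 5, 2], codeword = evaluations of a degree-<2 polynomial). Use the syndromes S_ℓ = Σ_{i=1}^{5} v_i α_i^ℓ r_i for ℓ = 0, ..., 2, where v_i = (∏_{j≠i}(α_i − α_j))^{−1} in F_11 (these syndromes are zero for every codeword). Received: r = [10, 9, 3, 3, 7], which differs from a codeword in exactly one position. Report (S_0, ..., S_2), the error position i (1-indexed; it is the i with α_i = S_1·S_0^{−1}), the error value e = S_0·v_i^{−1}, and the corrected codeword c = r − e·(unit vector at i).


S = (3, 8, 3), error at position 3, error magnitude e = 3, c = [10, 9, 0, 3, 7].

Step 1: column multipliers v_i = (∏_{j≠i}(α_i − α_j))^{−1} mod 11.
  i = 1 (α = 8): (8−6)(8−10)(8−5)(8−2) = 2·(−2)·3·6 = −72 ≡ 5, so v_1 = 5^{−1} = 9 (mod 11).
  i = 2 (α = 6): (6−8)(6−10)(6−5)(6−2) = (−2)·(−4)·1·4 = 32 ≡ 10, so v_2 = 10^{−1} = 10 (mod 11).
  i = 3 (α = 10): (10−8)(10−6)(10−5)(10−2) = 2·4·5·8 = 320 ≡ 1, so v_3 = 1^{−1} = 1 (mod 11).
  i = 4 (α = 5): (5−8)(5−6)(5−10)(5−2) = (−3)·(−1)·(−5)·3 = −45 ≡ 10, so v_4 = 10^{−1} = 10 (mod 11).
  i = 5 (α = 2): (2−8)(2−6)(2−10)(2−5) = (−6)·(−4)·(−8)·(−3) = 576 ≡ 4, so v_5 = 4^{−1} = 3 (mod 11).
  v = [9, 10, 1, 10, 3].
Step 2: syndromes of r = [10, 9, 3, 3, 7] (all sums mod 11).
  S_0 = Σ v_i r_i = 9·10 + 10·9 + 1·3 + 10·3 + 3·7 = 234 ≡ 3.
  S_1 = Σ v_i α_i r_i = 9·8·10 + 10·6·9 + 1·10·3 + 10·5·3 + 3·2·7 = 1482 ≡ 8.
  α_i^2 mod 11 = [9, 3, 1, 3, 4].
  S_2 = Σ v_i α_i^2 r_i = 9·9·10 + 10·3·9 + 1·1·3 + 10·3·3 + 3·4·7 = 1257 ≡ 3.
  S = (3, 8, 3) ≠ 0, so r is not a codeword (an error is present).
Step 3: locate the error. For a single error e at position i, S_ℓ = v_i·e·α_i^ℓ, so α_err = S_1/S_0.
  S_0^{−1} = 3^{−1} = 4 (mod 11), so α_err = 8·4 = 32 ≡ 10 = α_3. Error position i = 3.
  Consistency check: S_2/S_1 = 3·7 = 21 ≡ 10 = α_err ✓ (single-error assumption holds).
Step 4: error magnitude e = S_0/v_3 = S_0·∏_{j≠3}(α_3 − α_j) = 3·1 = 3 ≡ 3 (mod 11).
Step 5: correct position 3: c_3 = r_3 − e = 3 − 3 ≡ 0 (mod 11). Hence c = [10, 9, 0, 3, 7].
  Check: interpolating c through the α_i gives m(x) = 6 + 6·x (degree < 2) with m(α_i) = c_i for every i, so c is indeed a codeword.


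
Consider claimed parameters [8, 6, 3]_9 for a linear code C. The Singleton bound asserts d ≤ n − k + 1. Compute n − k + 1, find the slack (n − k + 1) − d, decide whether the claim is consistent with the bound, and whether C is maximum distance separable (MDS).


Singleton RHS = n − k + 1 = 3, slack = 0, bound satisfied, MDS.

Singleton bound: d ≤ n − k + 1.
Here n = 8, k = 6, so n − k + 1 = 3.
Given d = 3, check d ≤ 3: YES.
Slack = (n − k + 1) − d = 0.
The code is MDS (slack = 0).
Description: the claimed parameters are [8, 6, 3]_9; such a code would be MDS (meets Singleton bound).


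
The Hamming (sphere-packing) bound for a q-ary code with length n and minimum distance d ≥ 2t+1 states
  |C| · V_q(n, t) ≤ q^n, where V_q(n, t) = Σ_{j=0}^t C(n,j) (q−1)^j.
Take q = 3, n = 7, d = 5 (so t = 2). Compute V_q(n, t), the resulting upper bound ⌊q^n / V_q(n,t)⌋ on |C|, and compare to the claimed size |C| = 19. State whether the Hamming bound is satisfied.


V_q(n, t) = 99, q^n = 2187, Hamming bound = 22, |C| = 19 ≤ bound (satisfied).

Step 1: Compute V_q(n, t) = Σ_{j=0}^2 C(n, j) (q−1)^j.
  j = 0: C(7,0)·(2)^0 = 1·1 = 1.
  j = 1: C(7,1)·(2)^1 = 7·2 = 14.
  j = 2: C(7,2)·(2)^2 = 21·4 = 84.
  V_q(n, t) = 1 + 14 + 84 = 99.
Step 2: q^n = 3^7 = 2187.
Step 3: Hamming bound ⌊q^n / V_q(n,t)⌋ = ⌊2187/99⌋ = 22.
Step 4: Compare |C| = 19 to 22: satisfied.
The claimed |C| lies below the Hamming bound.


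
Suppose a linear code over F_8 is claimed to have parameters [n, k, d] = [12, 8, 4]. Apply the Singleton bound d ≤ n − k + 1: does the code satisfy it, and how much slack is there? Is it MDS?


Singleton RHS = n − k + 1 = 5, slack = 1, bound satisfied, not MDS.

Singleton bound: d ≤ n − k + 1.
Here n = 12, k = 8, so n − k + 1 = 5.
Given d = 4, check d ≤ 5: YES.
Slack = (n − k + 1) − d = 1.
The code is NOT MDS (slack = 1 > 0).
Description: the claimed parameters are [12, 8, 4]_8; such a code would be non-MDS.


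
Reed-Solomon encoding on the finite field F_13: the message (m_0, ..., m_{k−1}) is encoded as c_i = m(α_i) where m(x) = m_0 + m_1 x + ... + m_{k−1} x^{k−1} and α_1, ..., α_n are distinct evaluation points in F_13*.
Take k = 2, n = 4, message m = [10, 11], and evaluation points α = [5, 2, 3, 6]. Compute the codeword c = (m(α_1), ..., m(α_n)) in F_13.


c = [0, 6, 4, 11]

Message polynomial: m(x) = 10 + 11·x (mod 13).
For each evaluation point α_i, compute m(α_i) mod 13:
  α_1 = 5: Horner steps 11 → 0, so m(5) = 0.
  α_2 = 2: Horner steps 11 → 6, so m(2) = 6.
  α_3 = 3: Horner steps 11 → 4, so m(3) = 4.
  α_4 = 6: Horner steps 11 → 11, so m(6) = 11.
Codeword c = [0, 6, 4, 11] ∈ F_13^4.


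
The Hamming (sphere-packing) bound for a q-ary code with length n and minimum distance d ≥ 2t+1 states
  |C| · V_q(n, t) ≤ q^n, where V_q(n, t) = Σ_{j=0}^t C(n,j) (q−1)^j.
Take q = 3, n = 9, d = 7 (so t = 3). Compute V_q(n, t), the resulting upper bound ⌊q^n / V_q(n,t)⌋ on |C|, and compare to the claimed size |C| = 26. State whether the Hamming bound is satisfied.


V_q(n, t) = 835, q^n = 19683, Hamming bound = 23, |C| = 26 > bound (violated).

Step 1: Compute V_q(n, t) = Σ_{j=0}^3 C(n, j) (q−1)^j.
  j = 0: C(9,0)·(2)^0 = 1·1 = 1.
  j = 1: C(9,1)·(2)^1 = 9·2 = 18.
  j = 2: C(9,2)·(2)^2 = 36·4 = 144.
  j = 3: C(9,3)·(2)^3 = 84·8 = 672.
  V_q(n, t) = 1 + 18 + 144 + 672 = 835.
Step 2: q^n = 3^9 = 19683.
Step 3: Hamming bound ⌊q^n / V_q(n,t)⌋ = ⌊19683/835⌋ = 23.
Step 4: Compare |C| = 26 to 23: violated.
The claimed |C| lies above the Hamming bound, so no 3-ary code of length 9 with d ≥ 7 can have 26 codewords.


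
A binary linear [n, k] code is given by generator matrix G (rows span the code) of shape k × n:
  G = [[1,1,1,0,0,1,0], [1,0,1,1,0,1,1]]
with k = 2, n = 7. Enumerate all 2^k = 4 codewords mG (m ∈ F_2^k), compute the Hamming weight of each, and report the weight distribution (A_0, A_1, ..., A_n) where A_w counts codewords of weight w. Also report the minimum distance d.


Weight distribution: A_0 = 1, A_3 = 1, A_4 = 1, A_5 = 1. Minimum distance d = 3.

Enumerate all 2^2 = 4 messages m ∈ F_2^2.
For each, compute codeword c = mG in F_2^7, then tally its weight.
  m = 00 → c = 0000000, weight = 0.
  m = 10 → c = 1110010, weight = 4.
  m = 01 → c = 1011011, weight = 5.
  m = 11 → c = 0101001, weight = 3.
Tally weights:
  weight 0: 1 codewords.
  weight 3: 1 codewords.
  weight 4: 1 codewords.
  weight 5: 1 codewords.
Minimum distance d = smallest w > 0 with A_w > 0 = 3.
Sanity: Σ A_w = 4 = 2^2 = 4 ✓.


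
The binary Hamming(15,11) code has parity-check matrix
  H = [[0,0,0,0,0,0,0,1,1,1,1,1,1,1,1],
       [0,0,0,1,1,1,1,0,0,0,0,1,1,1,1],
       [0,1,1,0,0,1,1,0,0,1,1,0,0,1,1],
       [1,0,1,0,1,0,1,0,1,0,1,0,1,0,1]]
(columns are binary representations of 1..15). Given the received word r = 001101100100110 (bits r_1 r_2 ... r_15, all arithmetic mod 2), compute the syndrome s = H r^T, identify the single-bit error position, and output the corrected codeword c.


s = (1, 1, 1, 1)^T, error position = 15, corrected codeword c = 001101100100111

Compute s = H r^T mod 2 one row at a time:
  s_1 = 0 + 0 + 1 + 0 + 0 + 1 + 1 + 0 = 3 ≡ 1 (mod 2).
  s_2 = 1 + 0 + 1 + 1 + 0 + 1 + 1 + 0 = 5 ≡ 1 (mod 2).
  s_3 = 0 + 1 + 1 + 1 + 1 + 0 + 1 + 0 = 5 ≡ 1 (mod 2).
  s_4 = 0 + 1 + 0 + 1 + 0 + 0 + 1 + 0 = 3 ≡ 1 (mod 2).
s = (1, 1, 1, 1)^T — this equals column 15 of H (binary 1111), so error is at position 15.
Correct: flip bit 15 of r = 001101100100110 to get c = 001101100100111.


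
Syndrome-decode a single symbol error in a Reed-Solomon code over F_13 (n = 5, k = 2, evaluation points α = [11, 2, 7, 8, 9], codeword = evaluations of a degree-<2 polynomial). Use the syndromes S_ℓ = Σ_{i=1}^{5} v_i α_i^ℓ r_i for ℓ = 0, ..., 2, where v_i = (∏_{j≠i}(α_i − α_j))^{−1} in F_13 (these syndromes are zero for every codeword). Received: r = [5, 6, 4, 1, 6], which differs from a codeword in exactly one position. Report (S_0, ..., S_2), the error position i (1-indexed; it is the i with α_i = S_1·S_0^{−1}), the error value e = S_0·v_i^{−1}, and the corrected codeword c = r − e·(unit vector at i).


S = (9, 3, 1), error at position 5, error magnitude e = 8, c = [5, 6, 4, 1, 11].

Step 1: column multipliers v_i = (∏_{j≠i}(α_i − α_j))^{−1} mod 13.
  i = 1 (α = 11): (11−2)(11−7)(11−8)(11−9) = 9·4·3·2 = 216 ≡ 8, so v_1 = 8^{−1} = 5 (mod 13).
  i = 2 (α = 2): (2−11)(2−7)(2−8)(2−9) = (−9)·(−5)·(−6)·(−7) = 1890 ≡ 5, so v_2 = 5^{−1} = 8 (mod 13).
  i = 3 (α = 7): (7−11)(7−2)(7−8)(7−9) = (−4)·5·(−1)·(−2) = −40 ≡ 12, so v_3 = 12^{−1} = 12 (mod 13).
  i = 4 (α = 8): (8−11)(8−2)(8−7)(8−9) = (−3)·6·1·(−1) = 18 ≡ 5, so v_4 = 5^{−1} = 8 (mod 13).
  i = 5 (α = 9): (9−11)(9−2)(9−7)(9−8) = (−2)·7·2·1 = −28 ≡ 11, so v_5 = 11^{−1} = 6 (mod 13).
  v = [5, 8, 12, 8, 6].
Step 2: syndromes of r = [5, 6, 4, 1, 6] (all sums mod 13).
  S_0 = Σ v_i r_i = 5·5 + 8·6 + 12·4 + 8·1 + 6·6 = 165 ≡ 9.
  S_1 = Σ v_i α_i r_i = 5·11·5 + 8·2·6 + 12·7·4 + 8·8·1 + 6·9·6 = 1095 ≡ 3.
  α_i^2 mod 13 = [4, 4, 10, 12, 3].
  S_2 = Σ v_i α_i^2 r_i = 5·4·5 + 8·4·6 + 12·10·4 + 8·12·1 + 6·3·6 = 976 ≡ 1.
  S = (9, 3, 1) ≠ 0, so r is not a codeword (an error is present).
Step 3: locate the error. For a single error e at position i, S_ℓ = v_i·e·α_i^ℓ, so α_err = S_1/S_0.
  S_0^{−1} = 9^{−1} = 3 (mod 13), so α_err = 3·3 = 9 ≡ 9 = α_5. Error position i = 5.
  Consistency check: S_2/S_1 = 1·9 = 9 ≡ 9 = α_err ✓ (single-error assumption holds).
Step 4: error magnitude e = S_0/v_5 = S_0·∏_{j≠5}(α_5 − α_j) = 9·11 = 99 ≡ 8 (mod 13).
Step 5: correct position 5: c_5 = r_5 − e = 6 − 8 ≡ 11 (mod 13). Hence c = [5, 6, 4, 1, 11].
  Check: interpolating c through the α_i gives m(x) = 12 + 10·x (degree < 2) with m(α_i) = c_i for every i, so c is indeed a codeword.


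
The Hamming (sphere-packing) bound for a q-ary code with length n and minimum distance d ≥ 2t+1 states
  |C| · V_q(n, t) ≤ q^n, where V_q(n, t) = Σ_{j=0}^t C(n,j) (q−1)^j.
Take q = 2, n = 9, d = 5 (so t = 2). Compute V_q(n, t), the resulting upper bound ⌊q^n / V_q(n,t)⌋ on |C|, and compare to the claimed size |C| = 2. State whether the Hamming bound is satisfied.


V_q(n, t) = 46, q^n = 512, Hamming bound = 11, |C| = 2 ≤ bound (satisfied).

Step 1: Compute V_q(n, t) = Σ_{j=0}^2 C(n, j) (q−1)^j.
  j = 0: C(9,0)·(1)^0 = 1·1 = 1.
  j = 1: C(9,1)·(1)^1 = 9·1 = 9.
  j = 2: C(9,2)·(1)^2 = 36·1 = 36.
  V_q(n, t) = 1 + 9 + 36 = 46.
Step 2: q^n = 2^9 = 512.
Step 3: Hamming bound ⌊q^n / V_q(n,t)⌋ = ⌊512/46⌋ = 11.
Step 4: Compare |C| = 2 to 11: satisfied.
The claimed |C| lies below the Hamming bound.
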